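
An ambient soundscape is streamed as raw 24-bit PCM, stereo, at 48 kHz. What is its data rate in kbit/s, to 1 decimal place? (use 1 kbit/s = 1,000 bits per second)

2304.0 kbit/s

Bit rate = 48,000 × 24 × 2 = 2,304,000 bits/s.
= 2304.0 kbit/s.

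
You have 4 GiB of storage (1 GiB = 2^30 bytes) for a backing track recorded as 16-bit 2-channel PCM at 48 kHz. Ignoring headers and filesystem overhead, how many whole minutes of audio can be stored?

372 minutes

Uncompressed byte rate = 48,000 × 2 × 2 = 192,000 bytes/s.
Capacity = 4 × 1,073,741,824 = 4,294,967,296 bytes.
4,294,967,296 / 192,000 ≈ 22369.62 s → 372 minutes.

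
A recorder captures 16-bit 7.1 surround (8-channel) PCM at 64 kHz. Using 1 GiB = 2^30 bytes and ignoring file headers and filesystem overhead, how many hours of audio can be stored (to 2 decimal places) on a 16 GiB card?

Uncompressed byte rate = 64,000 × 2 × 8 = 1,024,000 bytes/s.
Capacity = 16 × 1,073,741,824 = 17,179,869,184 bytes.
17,179,869,184 / 1,024,000 ≈ 16777.22 s → 4.66 hours.

4.66 hours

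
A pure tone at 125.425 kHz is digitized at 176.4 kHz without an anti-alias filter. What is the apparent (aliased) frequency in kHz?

Nyquist = 176,400/2 = 88,200 Hz; 125,425 Hz exceeds it.
Alias = |125,425 − 1×176,400| = |125,425 − 176,400| = 50,975 Hz = 50.975 kHz.

50.975 kHz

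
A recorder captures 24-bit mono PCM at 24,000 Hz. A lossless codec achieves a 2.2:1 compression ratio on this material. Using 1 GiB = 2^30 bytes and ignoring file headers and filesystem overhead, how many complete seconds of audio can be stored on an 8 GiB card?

Uncompressed byte rate = 24,000 × 3 × 1 = 72,000 bytes/s.
After 2.2:1 compression, effective rate ≈ 32727.27 bytes/s.
Capacity = 8 × 1,073,741,824 = 8,589,934,592 bytes.
8,589,934,592 / effective rate ≈ 262470.22 s → 262,470 seconds.

262,470 seconds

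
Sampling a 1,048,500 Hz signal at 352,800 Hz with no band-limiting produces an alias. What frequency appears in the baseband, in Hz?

Nyquist = 352,800/2 = 176,400 Hz; 1,048,500 Hz exceeds it.
Alias = |1,048,500 − 3×352,800| = |1,048,500 − 1,058,400| = 9,900 Hz.

9,900 Hz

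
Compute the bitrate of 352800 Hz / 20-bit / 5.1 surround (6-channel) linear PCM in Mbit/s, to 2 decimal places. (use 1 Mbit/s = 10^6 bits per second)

42.34 Mbit/s

Bit rate = 352,800 × 20 × 6 = 42,336,000 bits/s.
= 42.34 Mbit/s.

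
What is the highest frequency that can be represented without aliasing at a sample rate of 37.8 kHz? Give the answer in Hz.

Nyquist frequency = sample rate / 2 = 37,800 / 2 = 18,900 Hz.

18,900 Hz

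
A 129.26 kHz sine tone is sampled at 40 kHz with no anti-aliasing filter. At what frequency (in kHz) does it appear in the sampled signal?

9.26 kHz

Nyquist = 40,000/2 = 20,000 Hz; 129,260 Hz exceeds it.
Alias = |129,260 − 3×40,000| = |129,260 − 120,000| = 9,260 Hz = 9.26 kHz.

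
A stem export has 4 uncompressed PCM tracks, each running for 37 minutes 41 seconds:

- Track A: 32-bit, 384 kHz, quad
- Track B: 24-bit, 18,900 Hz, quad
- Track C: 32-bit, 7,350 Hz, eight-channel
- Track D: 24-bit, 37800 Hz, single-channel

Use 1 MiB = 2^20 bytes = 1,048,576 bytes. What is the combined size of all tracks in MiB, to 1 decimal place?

37 minutes 41 seconds = 2,261 s.
Track A: 384,000 × 2,261 × 4 × 4 = 13,891,584,000 bytes.
Track B: 18,900 × 2,261 × 3 × 4 = 512,794,800 bytes.
Track C: 7,350 × 2,261 × 4 × 8 = 531,787,200 bytes.
Track D: 37,800 × 2,261 × 3 × 1 = 256,397,400 bytes.
Total = 15,192,563,400 bytes = 14488.8 MiB.

14488.8 MiB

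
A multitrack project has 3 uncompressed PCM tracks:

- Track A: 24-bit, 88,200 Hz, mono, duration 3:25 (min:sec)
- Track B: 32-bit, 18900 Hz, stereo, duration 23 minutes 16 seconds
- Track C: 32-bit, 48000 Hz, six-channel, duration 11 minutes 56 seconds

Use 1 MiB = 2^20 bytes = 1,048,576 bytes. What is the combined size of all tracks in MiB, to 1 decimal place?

Track A: 3:25 (min:sec) = 205 s; 88,200 × 205 × 3 × 1 = 54,243,000 bytes.
Track B: 23 minutes 16 seconds = 1,396 s; 18,900 × 1,396 × 4 × 2 = 211,075,200 bytes.
Track C: 11 minutes 56 seconds = 716 s; 48,000 × 716 × 4 × 6 = 824,832,000 bytes.
Total = 1,090,150,200 bytes = 1039.6 MiB.

1039.6 MiB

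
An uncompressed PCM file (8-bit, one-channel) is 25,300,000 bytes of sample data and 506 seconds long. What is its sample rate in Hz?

Bytes = sample_rate × seconds × bytes_per_sample × channels.
sample_rate = 25,300,000 / (506 × 1 × 1) = 25,300,000 / 506 = 50,000 Hz.

50,000 Hz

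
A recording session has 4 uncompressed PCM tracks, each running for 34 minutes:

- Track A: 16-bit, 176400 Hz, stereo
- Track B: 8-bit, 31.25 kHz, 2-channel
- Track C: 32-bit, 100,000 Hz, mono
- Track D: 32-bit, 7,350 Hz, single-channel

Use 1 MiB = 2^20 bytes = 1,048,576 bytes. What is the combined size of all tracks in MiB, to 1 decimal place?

34 minutes = 2,040 s.
Track A: 176,400 × 2,040 × 2 × 2 = 1,439,424,000 bytes.
Track B: 31,250 × 2,040 × 1 × 2 = 127,500,000 bytes.
Track C: 100,000 × 2,040 × 4 × 1 = 816,000,000 bytes.
Track D: 7,350 × 2,040 × 4 × 1 = 59,976,000 bytes.
Total = 2,442,900,000 bytes = 2329.7 MiB.

2329.7 MiB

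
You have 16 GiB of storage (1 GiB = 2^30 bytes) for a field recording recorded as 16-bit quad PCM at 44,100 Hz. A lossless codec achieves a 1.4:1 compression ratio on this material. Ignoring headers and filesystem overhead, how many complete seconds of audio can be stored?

Uncompressed byte rate = 44,100 × 2 × 4 = 352,800 bytes/s.
After 1.4:1 compression, effective rate ≈ 252000 bytes/s.
Capacity = 16 × 1,073,741,824 = 17,179,869,184 bytes.
17,179,869,184 / effective rate ≈ 68174.08 s → 68,174 seconds.

68,174 seconds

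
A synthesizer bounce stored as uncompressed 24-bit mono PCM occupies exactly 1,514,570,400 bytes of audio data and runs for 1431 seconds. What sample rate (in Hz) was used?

352,800 Hz

Bytes = sample_rate × seconds × bytes_per_sample × channels.
sample_rate = 1,514,570,400 / (1,431 × 3 × 1) = 1,514,570,400 / 4,293 = 352,800 Hz.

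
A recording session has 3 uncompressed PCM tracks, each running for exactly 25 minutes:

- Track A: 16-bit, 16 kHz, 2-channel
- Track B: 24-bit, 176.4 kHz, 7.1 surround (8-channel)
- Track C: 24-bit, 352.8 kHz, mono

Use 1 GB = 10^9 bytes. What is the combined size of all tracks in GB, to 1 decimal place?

exactly 25 minutes = 1,500 s.
Track A: 16,000 × 1,500 × 2 × 2 = 96,000,000 bytes.
Track B: 176,400 × 1,500 × 3 × 8 = 6,350,400,000 bytes.
Track C: 352,800 × 1,500 × 3 × 1 = 1,587,600,000 bytes.
Total = 8,034,000,000 bytes = 8.0 GB.

8.0 GB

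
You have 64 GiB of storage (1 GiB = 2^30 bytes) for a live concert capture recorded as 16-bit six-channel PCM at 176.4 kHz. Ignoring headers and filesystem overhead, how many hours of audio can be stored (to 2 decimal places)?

9.02 hours

Uncompressed byte rate = 176,400 × 2 × 6 = 2,116,800 bytes/s.
Capacity = 64 × 1,073,741,824 = 68,719,476,736 bytes.
68,719,476,736 / 2,116,800 ≈ 32463.85 s → 9.02 hours.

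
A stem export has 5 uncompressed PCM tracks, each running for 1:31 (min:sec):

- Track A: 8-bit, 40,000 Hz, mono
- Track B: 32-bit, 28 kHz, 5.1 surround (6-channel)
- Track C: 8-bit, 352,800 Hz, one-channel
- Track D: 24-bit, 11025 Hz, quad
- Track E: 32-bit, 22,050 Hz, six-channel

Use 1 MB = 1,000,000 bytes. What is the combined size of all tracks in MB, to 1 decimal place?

1:31 (min:sec) = 91 s.
Track A: 40,000 × 91 × 1 × 1 = 3,640,000 bytes.
Track B: 28,000 × 91 × 4 × 6 = 61,152,000 bytes.
Track C: 352,800 × 91 × 1 × 1 = 32,104,800 bytes.
Track D: 11,025 × 91 × 3 × 4 = 12,039,300 bytes.
Track E: 22,050 × 91 × 4 × 6 = 48,157,200 bytes.
Total = 157,093,300 bytes = 157.1 MB.

157.1 MB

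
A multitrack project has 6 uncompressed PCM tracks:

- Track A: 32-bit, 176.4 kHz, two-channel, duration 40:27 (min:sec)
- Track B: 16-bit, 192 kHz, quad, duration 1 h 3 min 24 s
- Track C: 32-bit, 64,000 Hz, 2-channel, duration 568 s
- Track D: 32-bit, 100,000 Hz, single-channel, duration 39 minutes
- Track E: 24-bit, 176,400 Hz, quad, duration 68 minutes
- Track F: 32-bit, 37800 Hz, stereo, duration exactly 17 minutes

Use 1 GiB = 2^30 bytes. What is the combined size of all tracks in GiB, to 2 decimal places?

Track A: 40:27 (min:sec) = 2,427 s; 176,400 × 2,427 × 4 × 2 = 3,424,982,400 bytes.
Track B: 1 h 3 min 24 s = 3,804 s; 192,000 × 3,804 × 2 × 4 = 5,842,944,000 bytes.
Track C: 64,000 × 568 × 4 × 2 = 290,816,000 bytes.
Track D: 39 minutes = 2,340 s; 100,000 × 2,340 × 4 × 1 = 936,000,000 bytes.
Track E: 68 minutes = 4,080 s; 176,400 × 4,080 × 3 × 4 = 8,636,544,000 bytes.
Track F: exactly 17 minutes = 1,020 s; 37,800 × 1,020 × 4 × 2 = 308,448,000 bytes.
Total = 19,439,734,400 bytes = 18.10 GiB.

18.10 GiB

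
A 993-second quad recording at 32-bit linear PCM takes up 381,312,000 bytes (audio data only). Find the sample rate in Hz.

24,000 Hz

Bytes = sample_rate × seconds × bytes_per_sample × channels.
sample_rate = 381,312,000 / (993 × 4 × 4) = 381,312,000 / 15,888 = 24,000 Hz.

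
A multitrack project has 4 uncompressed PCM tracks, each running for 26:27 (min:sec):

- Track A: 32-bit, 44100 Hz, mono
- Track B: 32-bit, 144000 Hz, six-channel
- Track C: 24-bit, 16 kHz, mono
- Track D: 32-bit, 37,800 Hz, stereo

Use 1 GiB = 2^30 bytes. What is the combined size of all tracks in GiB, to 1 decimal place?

26:27 (min:sec) = 1,587 s.
Track A: 44,100 × 1,587 × 4 × 1 = 279,946,800 bytes.
Track B: 144,000 × 1,587 × 4 × 6 = 5,484,672,000 bytes.
Track C: 16,000 × 1,587 × 3 × 1 = 76,176,000 bytes.
Track D: 37,800 × 1,587 × 4 × 2 = 479,908,800 bytes.
Total = 6,320,703,600 bytes = 5.9 GiB.

5.9 GiB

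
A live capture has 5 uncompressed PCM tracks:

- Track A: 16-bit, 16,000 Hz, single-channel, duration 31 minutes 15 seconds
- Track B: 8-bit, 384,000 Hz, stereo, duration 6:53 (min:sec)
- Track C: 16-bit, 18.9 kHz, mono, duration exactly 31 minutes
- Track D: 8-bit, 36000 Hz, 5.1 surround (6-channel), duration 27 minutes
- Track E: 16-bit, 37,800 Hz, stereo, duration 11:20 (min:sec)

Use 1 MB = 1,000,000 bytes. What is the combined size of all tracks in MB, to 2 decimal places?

Track A: 31 minutes 15 seconds = 1,875 s; 16,000 × 1,875 × 2 × 1 = 60,000,000 bytes.
Track B: 6:53 (min:sec) = 413 s; 384,000 × 413 × 1 × 2 = 317,184,000 bytes.
Track C: exactly 31 minutes = 1,860 s; 18,900 × 1,860 × 2 × 1 = 70,308,000 bytes.
Track D: 27 minutes = 1,620 s; 36,000 × 1,620 × 1 × 6 = 349,920,000 bytes.
Track E: 11:20 (min:sec) = 680 s; 37,800 × 680 × 2 × 2 = 102,816,000 bytes.
Total = 900,228,000 bytes = 900.23 MB.

900.23 MB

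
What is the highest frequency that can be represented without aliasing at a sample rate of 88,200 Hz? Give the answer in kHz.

44.1 kHz

Nyquist frequency = sample rate / 2 = 88,200 / 2 = 44.1 kHz.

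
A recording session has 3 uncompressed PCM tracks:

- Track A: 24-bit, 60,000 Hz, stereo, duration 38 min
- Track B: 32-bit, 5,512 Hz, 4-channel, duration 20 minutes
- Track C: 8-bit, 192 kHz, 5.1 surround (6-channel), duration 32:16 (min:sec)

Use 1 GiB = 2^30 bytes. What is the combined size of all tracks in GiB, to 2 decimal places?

2.94 GiB

Track A: 38 min = 2,280 s; 60,000 × 2,280 × 3 × 2 = 820,800,000 bytes.
Track B: 20 minutes = 1,200 s; 5,512 × 1,200 × 4 × 4 = 105,830,400 bytes.
Track C: 32:16 (min:sec) = 1,936 s; 192,000 × 1,936 × 1 × 6 = 2,230,272,000 bytes.
Total = 3,156,902,400 bytes = 2.94 GiB.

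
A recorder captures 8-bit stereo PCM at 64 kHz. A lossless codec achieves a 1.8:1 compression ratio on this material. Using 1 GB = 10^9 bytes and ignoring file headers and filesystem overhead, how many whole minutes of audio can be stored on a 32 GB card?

Uncompressed byte rate = 64,000 × 1 × 2 = 128,000 bytes/s.
After 1.8:1 compression, effective rate ≈ 71111.11 bytes/s.
Capacity = 32 × 1,000,000,000 = 32,000,000,000 bytes.
32,000,000,000 / effective rate ≈ 450000 s → 7,500 minutes.

7,500 minutes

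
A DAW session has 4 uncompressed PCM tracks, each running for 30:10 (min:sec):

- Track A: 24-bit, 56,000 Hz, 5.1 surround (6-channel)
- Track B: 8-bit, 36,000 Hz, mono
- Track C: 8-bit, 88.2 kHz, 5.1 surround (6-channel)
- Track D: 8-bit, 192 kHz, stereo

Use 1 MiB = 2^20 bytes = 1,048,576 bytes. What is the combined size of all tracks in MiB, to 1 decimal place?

3378.4 MiB

30:10 (min:sec) = 1,810 s.
Track A: 56,000 × 1,810 × 3 × 6 = 1,824,480,000 bytes.
Track B: 36,000 × 1,810 × 1 × 1 = 65,160,000 bytes.
Track C: 88,200 × 1,810 × 1 × 6 = 957,852,000 bytes.
Track D: 192,000 × 1,810 × 1 × 2 = 695,040,000 bytes.
Total = 3,542,532,000 bytes = 3378.4 MiB.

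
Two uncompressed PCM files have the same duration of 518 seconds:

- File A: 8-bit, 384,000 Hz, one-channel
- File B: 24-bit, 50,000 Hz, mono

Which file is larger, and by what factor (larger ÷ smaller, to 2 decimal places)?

File A: 384,000 × 1 × 1 = 384,000 bytes/s.
File B: 50,000 × 3 × 1 = 150,000 bytes/s.
File A is larger; ratio = 198,912,000 / 77,700,000 = 2.56.

File A, by a factor of 2.56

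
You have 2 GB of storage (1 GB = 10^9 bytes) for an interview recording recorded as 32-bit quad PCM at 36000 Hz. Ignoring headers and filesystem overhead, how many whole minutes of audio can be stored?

Uncompressed byte rate = 36,000 × 4 × 4 = 576,000 bytes/s.
Capacity = 2 × 1,000,000,000 = 2,000,000,000 bytes.
2,000,000,000 / 576,000 ≈ 3472.22 s → 57 minutes.

57 minutes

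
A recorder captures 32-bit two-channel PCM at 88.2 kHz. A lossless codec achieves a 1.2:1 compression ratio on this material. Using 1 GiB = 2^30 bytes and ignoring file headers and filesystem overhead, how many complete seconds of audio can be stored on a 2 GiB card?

3,652 seconds

Uncompressed byte rate = 88,200 × 4 × 2 = 705,600 bytes/s.
After 1.2:1 compression, effective rate ≈ 588000 bytes/s.
Capacity = 2 × 1,073,741,824 = 2,147,483,648 bytes.
2,147,483,648 / effective rate ≈ 3652.18 s → 3,652 seconds.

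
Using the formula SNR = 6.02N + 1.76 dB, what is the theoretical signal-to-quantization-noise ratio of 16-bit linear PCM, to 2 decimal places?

6.02 × 16 + 1.76 = 98.08 dB.

98.08 dB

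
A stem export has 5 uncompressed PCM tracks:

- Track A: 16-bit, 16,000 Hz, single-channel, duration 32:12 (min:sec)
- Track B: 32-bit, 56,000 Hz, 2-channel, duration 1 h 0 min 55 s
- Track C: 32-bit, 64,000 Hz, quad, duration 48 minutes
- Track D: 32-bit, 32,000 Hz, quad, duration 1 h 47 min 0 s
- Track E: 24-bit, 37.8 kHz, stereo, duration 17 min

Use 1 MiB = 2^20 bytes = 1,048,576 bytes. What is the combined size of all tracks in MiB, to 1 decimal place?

7788.4 MiB

Track A: 32:12 (min:sec) = 1,932 s; 16,000 × 1,932 × 2 × 1 = 61,824,000 bytes.
Track B: 1 h 0 min 55 s = 3,655 s; 56,000 × 3,655 × 4 × 2 = 1,637,440,000 bytes.
Track C: 48 minutes = 2,880 s; 64,000 × 2,880 × 4 × 4 = 2,949,120,000 bytes.
Track D: 1 h 47 min 0 s = 6,420 s; 32,000 × 6,420 × 4 × 4 = 3,287,040,000 bytes.
Track E: 17 min = 1,020 s; 37,800 × 1,020 × 3 × 2 = 231,336,000 bytes.
Total = 8,166,760,000 bytes = 7788.4 MiB.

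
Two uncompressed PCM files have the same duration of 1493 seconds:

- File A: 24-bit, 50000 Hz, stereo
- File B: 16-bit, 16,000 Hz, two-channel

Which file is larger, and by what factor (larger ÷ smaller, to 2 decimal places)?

File A, by a factor of 4.69

File A: 50,000 × 3 × 2 = 300,000 bytes/s.
File B: 16,000 × 2 × 2 = 64,000 bytes/s.
File A is larger; ratio = 447,900,000 / 95,552,000 = 4.69.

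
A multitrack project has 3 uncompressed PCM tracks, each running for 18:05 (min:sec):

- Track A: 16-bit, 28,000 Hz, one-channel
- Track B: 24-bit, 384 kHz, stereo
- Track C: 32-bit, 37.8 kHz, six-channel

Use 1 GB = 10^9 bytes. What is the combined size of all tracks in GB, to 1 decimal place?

3.5 GB

18:05 (min:sec) = 1,085 s.
Track A: 28,000 × 1,085 × 2 × 1 = 60,760,000 bytes.
Track B: 384,000 × 1,085 × 3 × 2 = 2,499,840,000 bytes.
Track C: 37,800 × 1,085 × 4 × 6 = 984,312,000 bytes.
Total = 3,544,912,000 bytes = 3.5 GB.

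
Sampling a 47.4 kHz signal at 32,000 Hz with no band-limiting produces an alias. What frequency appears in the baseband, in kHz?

Nyquist = 32,000/2 = 16,000 Hz; 47,400 Hz exceeds it.
Alias = |47,400 − 1×32,000| = |47,400 − 32,000| = 15,400 Hz = 15.4 kHz.

15.4 kHz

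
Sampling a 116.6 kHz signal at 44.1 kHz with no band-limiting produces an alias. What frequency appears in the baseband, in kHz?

Nyquist = 44,100/2 = 22,050 Hz; 116,600 Hz exceeds it.
Alias = |116,600 − 3×44,100| = |116,600 − 132,300| = 15,700 Hz = 15.7 kHz.

15.7 kHz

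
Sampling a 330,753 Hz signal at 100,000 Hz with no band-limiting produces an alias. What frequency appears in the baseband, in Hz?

Nyquist = 100,000/2 = 50,000 Hz; 330,753 Hz exceeds it.
Alias = |330,753 − 3×100,000| = |330,753 − 300,000| = 30,753 Hz.

30,753 Hz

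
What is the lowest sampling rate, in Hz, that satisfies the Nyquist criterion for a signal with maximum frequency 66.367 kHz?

Minimum sample rate = 2 × 66,367 Hz = 132,734 Hz.

132,734 Hz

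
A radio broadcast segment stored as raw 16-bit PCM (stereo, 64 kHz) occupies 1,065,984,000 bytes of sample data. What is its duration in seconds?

Byte rate = 64,000 × 2 × 2 = 256,000 bytes/s.
Duration = 1,065,984,000 / 256,000 = 4,164 s.

4,164 seconds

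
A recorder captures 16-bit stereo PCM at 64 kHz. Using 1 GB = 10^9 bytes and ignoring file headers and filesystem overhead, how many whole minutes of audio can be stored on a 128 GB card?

Uncompressed byte rate = 64,000 × 2 × 2 = 256,000 bytes/s.
Capacity = 128 × 1,000,000,000 = 128,000,000,000 bytes.
128,000,000,000 / 256,000 ≈ 500000 s → 8,333 minutes.

8,333 minutes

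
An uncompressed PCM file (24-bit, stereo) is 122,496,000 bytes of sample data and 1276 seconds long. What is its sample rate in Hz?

Bytes = sample_rate × seconds × bytes_per_sample × channels.
sample_rate = 122,496,000 / (1,276 × 3 × 2) = 122,496,000 / 7,656 = 16,000 Hz.

16,000 Hz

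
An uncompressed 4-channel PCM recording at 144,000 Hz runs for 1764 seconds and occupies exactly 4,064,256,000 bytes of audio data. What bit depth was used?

Bytes per sample = 4,064,256,000 / (144,000 × 1,764 × 4) = 4,064,256,000 / 1,016,064,000 = 4.
Bit depth = 4 × 8 = 32 bits.

32 bits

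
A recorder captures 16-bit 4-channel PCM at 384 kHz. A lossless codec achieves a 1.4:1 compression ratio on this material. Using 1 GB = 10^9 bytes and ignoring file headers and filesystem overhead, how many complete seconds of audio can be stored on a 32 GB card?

14,583 seconds

Uncompressed byte rate = 384,000 × 2 × 4 = 3,072,000 bytes/s.
After 1.4:1 compression, effective rate ≈ 2194285.71 bytes/s.
Capacity = 32 × 1,000,000,000 = 32,000,000,000 bytes.
32,000,000,000 / effective rate ≈ 14583.33 s → 14,583 seconds.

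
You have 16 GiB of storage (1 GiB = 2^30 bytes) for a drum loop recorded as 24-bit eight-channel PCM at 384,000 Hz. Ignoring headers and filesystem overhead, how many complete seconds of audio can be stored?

Uncompressed byte rate = 384,000 × 3 × 8 = 9,216,000 bytes/s.
Capacity = 16 × 1,073,741,824 = 17,179,869,184 bytes.
17,179,869,184 / 9,216,000 ≈ 1864.14 s → 1,864 seconds.

1,864 seconds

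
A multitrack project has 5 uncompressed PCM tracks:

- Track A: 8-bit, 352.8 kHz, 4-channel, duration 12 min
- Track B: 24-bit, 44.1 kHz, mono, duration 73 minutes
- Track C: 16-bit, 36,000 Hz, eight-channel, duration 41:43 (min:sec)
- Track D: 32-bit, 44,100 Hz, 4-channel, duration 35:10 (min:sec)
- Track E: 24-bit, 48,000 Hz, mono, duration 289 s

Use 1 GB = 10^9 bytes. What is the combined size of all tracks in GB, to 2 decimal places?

4.57 GB

Track A: 12 min = 720 s; 352,800 × 720 × 1 × 4 = 1,016,064,000 bytes.
Track B: 73 minutes = 4,380 s; 44,100 × 4,380 × 3 × 1 = 579,474,000 bytes.
Track C: 41:43 (min:sec) = 2,503 s; 36,000 × 2,503 × 2 × 8 = 1,441,728,000 bytes.
Track D: 35:10 (min:sec) = 2,110 s; 44,100 × 2,110 × 4 × 4 = 1,488,816,000 bytes.
Track E: 48,000 × 289 × 3 × 1 = 41,616,000 bytes.
Total = 4,567,698,000 bytes = 4.57 GB.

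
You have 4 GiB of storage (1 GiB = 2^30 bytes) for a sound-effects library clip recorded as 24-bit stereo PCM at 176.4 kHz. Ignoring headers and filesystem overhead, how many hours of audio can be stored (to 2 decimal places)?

Uncompressed byte rate = 176,400 × 3 × 2 = 1,058,400 bytes/s.
Capacity = 4 × 1,073,741,824 = 4,294,967,296 bytes.
4,294,967,296 / 1,058,400 ≈ 4057.98 s → 1.13 hours.

1.13 hours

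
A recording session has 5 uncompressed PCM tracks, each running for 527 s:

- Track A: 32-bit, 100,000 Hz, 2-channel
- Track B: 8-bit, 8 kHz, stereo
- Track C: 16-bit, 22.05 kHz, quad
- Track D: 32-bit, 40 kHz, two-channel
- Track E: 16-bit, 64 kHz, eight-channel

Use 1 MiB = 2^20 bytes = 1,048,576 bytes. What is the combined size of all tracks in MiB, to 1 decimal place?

Track A: 100,000 × 527 × 4 × 2 = 421,600,000 bytes.
Track B: 8,000 × 527 × 1 × 2 = 8,432,000 bytes.
Track C: 22,050 × 527 × 2 × 4 = 92,962,800 bytes.
Track D: 40,000 × 527 × 4 × 2 = 168,640,000 bytes.
Track E: 64,000 × 527 × 2 × 8 = 539,648,000 bytes.
Total = 1,231,282,800 bytes = 1174.2 MiB.

1174.2 MiB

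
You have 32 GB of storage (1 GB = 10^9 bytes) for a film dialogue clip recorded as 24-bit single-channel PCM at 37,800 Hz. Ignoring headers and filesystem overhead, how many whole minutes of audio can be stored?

4,703 minutes

Uncompressed byte rate = 37,800 × 3 × 1 = 113,400 bytes/s.
Capacity = 32 × 1,000,000,000 = 32,000,000,000 bytes.
32,000,000,000 / 113,400 ≈ 282186.95 s → 4,703 minutes.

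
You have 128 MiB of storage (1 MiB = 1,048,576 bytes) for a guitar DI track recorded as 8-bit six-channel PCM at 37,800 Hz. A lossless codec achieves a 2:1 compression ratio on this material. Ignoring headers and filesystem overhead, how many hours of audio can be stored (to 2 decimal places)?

0.33 hours

Uncompressed byte rate = 37,800 × 1 × 6 = 226,800 bytes/s.
After 2:1 compression, effective rate ≈ 113400 bytes/s.
Capacity = 128 × 1,048,576 = 134,217,728 bytes.
134,217,728 / effective rate ≈ 1183.58 s → 0.33 hours.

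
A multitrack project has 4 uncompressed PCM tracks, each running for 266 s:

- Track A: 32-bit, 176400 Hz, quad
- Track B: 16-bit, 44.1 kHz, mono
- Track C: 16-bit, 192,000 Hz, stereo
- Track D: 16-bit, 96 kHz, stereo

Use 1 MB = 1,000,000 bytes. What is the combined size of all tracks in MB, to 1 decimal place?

Track A: 176,400 × 266 × 4 × 4 = 750,758,400 bytes.
Track B: 44,100 × 266 × 2 × 1 = 23,461,200 bytes.
Track C: 192,000 × 266 × 2 × 2 = 204,288,000 bytes.
Track D: 96,000 × 266 × 2 × 2 = 102,144,000 bytes.
Total = 1,080,651,600 bytes = 1080.7 MB.

1080.7 MB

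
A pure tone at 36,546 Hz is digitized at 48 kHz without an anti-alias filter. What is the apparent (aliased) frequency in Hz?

Nyquist = 48,000/2 = 24,000 Hz; 36,546 Hz exceeds it.
Alias = |36,546 − 1×48,000| = |36,546 − 48,000| = 11,454 Hz.

11,454 Hz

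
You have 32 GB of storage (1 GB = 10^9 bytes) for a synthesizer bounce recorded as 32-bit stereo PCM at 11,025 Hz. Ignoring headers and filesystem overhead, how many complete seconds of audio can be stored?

Uncompressed byte rate = 11,025 × 4 × 2 = 88,200 bytes/s.
Capacity = 32 × 1,000,000,000 = 32,000,000,000 bytes.
32,000,000,000 / 88,200 ≈ 362811.79 s → 362,811 seconds.

362,811 seconds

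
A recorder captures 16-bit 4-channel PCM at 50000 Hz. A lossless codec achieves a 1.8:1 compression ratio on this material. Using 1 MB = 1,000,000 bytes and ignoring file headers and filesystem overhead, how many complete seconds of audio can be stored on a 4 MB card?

18 seconds

Uncompressed byte rate = 50,000 × 2 × 4 = 400,000 bytes/s.
After 1.8:1 compression, effective rate ≈ 222222.22 bytes/s.
Capacity = 4 × 1,000,000 = 4,000,000 bytes.
4,000,000 / effective rate ≈ 18 s → 18 seconds.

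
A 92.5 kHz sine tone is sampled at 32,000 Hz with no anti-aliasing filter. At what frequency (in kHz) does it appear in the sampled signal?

Nyquist = 32,000/2 = 16,000 Hz; 92,500 Hz exceeds it.
Alias = |92,500 − 3×32,000| = |92,500 − 96,000| = 3,500 Hz = 3.5 kHz.

3.5 kHz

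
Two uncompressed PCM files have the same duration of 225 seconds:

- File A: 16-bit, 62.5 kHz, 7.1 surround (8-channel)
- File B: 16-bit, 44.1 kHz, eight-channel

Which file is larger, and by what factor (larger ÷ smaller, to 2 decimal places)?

File A, by a factor of 1.42

File A: 62,500 × 2 × 8 = 1,000,000 bytes/s.
File B: 44,100 × 2 × 8 = 705,600 bytes/s.
File A is larger; ratio = 225,000,000 / 158,760,000 = 1.42.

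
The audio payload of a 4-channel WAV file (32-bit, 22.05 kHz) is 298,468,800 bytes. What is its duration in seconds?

846 seconds

Byte rate = 22,050 × 4 × 4 = 352,800 bytes/s.
Duration = 298,468,800 / 352,800 = 846 s.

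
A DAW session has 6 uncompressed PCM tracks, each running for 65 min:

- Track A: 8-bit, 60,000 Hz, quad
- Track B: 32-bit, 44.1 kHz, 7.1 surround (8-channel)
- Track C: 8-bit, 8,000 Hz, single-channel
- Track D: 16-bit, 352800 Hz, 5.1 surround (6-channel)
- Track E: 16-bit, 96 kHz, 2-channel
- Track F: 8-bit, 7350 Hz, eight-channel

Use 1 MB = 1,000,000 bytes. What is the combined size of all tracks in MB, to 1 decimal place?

24708.8 MB

65 min = 3,900 s.
Track A: 60,000 × 3,900 × 1 × 4 = 936,000,000 bytes.
Track B: 44,100 × 3,900 × 4 × 8 = 5,503,680,000 bytes.
Track C: 8,000 × 3,900 × 1 × 1 = 31,200,000 bytes.
Track D: 352,800 × 3,900 × 2 × 6 = 16,511,040,000 bytes.
Track E: 96,000 × 3,900 × 2 × 2 = 1,497,600,000 bytes.
Track F: 7,350 × 3,900 × 1 × 8 = 229,320,000 bytes.
Total = 24,708,840,000 bytes = 24708.8 MB.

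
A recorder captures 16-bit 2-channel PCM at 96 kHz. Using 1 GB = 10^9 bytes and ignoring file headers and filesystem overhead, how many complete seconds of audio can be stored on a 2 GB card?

Uncompressed byte rate = 96,000 × 2 × 2 = 384,000 bytes/s.
Capacity = 2 × 1,000,000,000 = 2,000,000,000 bytes.
2,000,000,000 / 384,000 ≈ 5208.33 s → 5,208 seconds.

5,208 seconds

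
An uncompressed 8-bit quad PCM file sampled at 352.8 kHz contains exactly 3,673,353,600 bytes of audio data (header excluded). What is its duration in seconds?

Byte rate = 352,800 × 1 × 4 = 1,411,200 bytes/s.
Duration = 3,673,353,600 / 1,411,200 = 2,603 s.

2,603 seconds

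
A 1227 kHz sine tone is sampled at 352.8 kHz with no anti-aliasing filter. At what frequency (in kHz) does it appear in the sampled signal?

168.6 kHz

Nyquist = 352,800/2 = 176,400 Hz; 1,227,000 Hz exceeds it.
Alias = |1,227,000 − 3×352,800| = |1,227,000 − 1,058,400| = 168,600 Hz = 168.6 kHz.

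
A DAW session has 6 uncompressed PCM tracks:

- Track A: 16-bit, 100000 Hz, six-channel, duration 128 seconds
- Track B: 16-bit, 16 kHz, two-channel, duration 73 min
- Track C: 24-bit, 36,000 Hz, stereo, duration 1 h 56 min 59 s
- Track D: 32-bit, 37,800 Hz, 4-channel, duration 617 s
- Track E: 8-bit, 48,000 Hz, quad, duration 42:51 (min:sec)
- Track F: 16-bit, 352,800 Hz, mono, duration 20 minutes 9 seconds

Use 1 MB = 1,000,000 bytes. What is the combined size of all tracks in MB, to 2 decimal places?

3669.89 MB

Track A: 100,000 × 128 × 2 × 6 = 153,600,000 bytes.
Track B: 73 min = 4,380 s; 16,000 × 4,380 × 2 × 2 = 280,320,000 bytes.
Track C: 1 h 56 min 59 s = 7,019 s; 36,000 × 7,019 × 3 × 2 = 1,516,104,000 bytes.
Track D: 37,800 × 617 × 4 × 4 = 373,161,600 bytes.
Track E: 42:51 (min:sec) = 2,571 s; 48,000 × 2,571 × 1 × 4 = 493,632,000 bytes.
Track F: 20 minutes 9 seconds = 1,209 s; 352,800 × 1,209 × 2 × 1 = 853,070,400 bytes.
Total = 3,669,888,000 bytes = 3669.89 MB.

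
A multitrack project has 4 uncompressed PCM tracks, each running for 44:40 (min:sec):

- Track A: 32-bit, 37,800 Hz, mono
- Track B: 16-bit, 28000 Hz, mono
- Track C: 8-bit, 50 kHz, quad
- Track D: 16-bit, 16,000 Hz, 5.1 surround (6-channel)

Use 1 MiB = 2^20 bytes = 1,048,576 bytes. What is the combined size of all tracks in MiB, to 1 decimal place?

1531.5 MiB

44:40 (min:sec) = 2,680 s.
Track A: 37,800 × 2,680 × 4 × 1 = 405,216,000 bytes.
Track B: 28,000 × 2,680 × 2 × 1 = 150,080,000 bytes.
Track C: 50,000 × 2,680 × 1 × 4 = 536,000,000 bytes.
Track D: 16,000 × 2,680 × 2 × 6 = 514,560,000 bytes.
Total = 1,605,856,000 bytes = 1531.5 MiB.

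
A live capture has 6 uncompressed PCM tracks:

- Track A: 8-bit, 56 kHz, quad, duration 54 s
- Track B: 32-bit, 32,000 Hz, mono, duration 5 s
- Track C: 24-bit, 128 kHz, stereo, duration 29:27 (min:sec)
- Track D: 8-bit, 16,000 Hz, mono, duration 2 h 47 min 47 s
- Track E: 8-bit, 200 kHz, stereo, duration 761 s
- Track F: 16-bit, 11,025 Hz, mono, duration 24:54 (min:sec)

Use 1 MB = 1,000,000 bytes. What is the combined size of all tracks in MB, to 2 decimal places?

1868.21 MB

Track A: 56,000 × 54 × 1 × 4 = 12,096,000 bytes.
Track B: 32,000 × 5 × 4 × 1 = 640,000 bytes.
Track C: 29:27 (min:sec) = 1,767 s; 128,000 × 1,767 × 3 × 2 = 1,357,056,000 bytes.
Track D: 2 h 47 min 47 s = 10,067 s; 16,000 × 10,067 × 1 × 1 = 161,072,000 bytes.
Track E: 200,000 × 761 × 1 × 2 = 304,400,000 bytes.
Track F: 24:54 (min:sec) = 1,494 s; 11,025 × 1,494 × 2 × 1 = 32,942,700 bytes.
Total = 1,868,206,700 bytes = 1868.21 MB.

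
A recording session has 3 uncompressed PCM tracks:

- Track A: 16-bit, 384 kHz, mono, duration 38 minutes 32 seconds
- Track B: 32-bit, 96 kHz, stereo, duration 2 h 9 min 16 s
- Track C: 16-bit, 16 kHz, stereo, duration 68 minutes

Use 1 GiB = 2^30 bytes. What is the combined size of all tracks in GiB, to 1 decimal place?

Track A: 38 minutes 32 seconds = 2,312 s; 384,000 × 2,312 × 2 × 1 = 1,775,616,000 bytes.
Track B: 2 h 9 min 16 s = 7,756 s; 96,000 × 7,756 × 4 × 2 = 5,956,608,000 bytes.
Track C: 68 minutes = 4,080 s; 16,000 × 4,080 × 2 × 2 = 261,120,000 bytes.
Total = 7,993,344,000 bytes = 7.4 GiB.

7.4 GiB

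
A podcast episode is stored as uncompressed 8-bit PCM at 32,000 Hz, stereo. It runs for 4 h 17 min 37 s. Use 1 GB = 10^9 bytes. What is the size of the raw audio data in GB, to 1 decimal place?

Duration = 4 h 17 min 37 s = 15,457 s.
Bytes = 32,000 samples/s × 15,457 s × 1 bytes/sample × 2 ch = 989,248,000 bytes.
989,248,000 / 1,000,000,000 = 1.0 GB.

1.0 GB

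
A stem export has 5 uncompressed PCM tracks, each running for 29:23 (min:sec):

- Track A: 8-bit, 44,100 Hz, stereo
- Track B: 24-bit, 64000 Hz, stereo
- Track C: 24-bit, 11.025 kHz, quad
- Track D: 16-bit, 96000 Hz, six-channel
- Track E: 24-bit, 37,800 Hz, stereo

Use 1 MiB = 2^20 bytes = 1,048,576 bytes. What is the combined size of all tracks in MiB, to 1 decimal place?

3334.6 MiB

29:23 (min:sec) = 1,763 s.
Track A: 44,100 × 1,763 × 1 × 2 = 155,496,600 bytes.
Track B: 64,000 × 1,763 × 3 × 2 = 676,992,000 bytes.
Track C: 11,025 × 1,763 × 3 × 4 = 233,244,900 bytes.
Track D: 96,000 × 1,763 × 2 × 6 = 2,030,976,000 bytes.
Track E: 37,800 × 1,763 × 3 × 2 = 399,848,400 bytes.
Total = 3,496,557,900 bytes = 3334.6 MiB.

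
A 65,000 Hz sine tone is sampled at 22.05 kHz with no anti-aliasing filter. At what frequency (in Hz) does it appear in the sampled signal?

1,150 Hz

Nyquist = 22,050/2 = 11,025 Hz; 65,000 Hz exceeds it.
Alias = |65,000 − 3×22,050| = |65,000 − 66,150| = 1,150 Hz.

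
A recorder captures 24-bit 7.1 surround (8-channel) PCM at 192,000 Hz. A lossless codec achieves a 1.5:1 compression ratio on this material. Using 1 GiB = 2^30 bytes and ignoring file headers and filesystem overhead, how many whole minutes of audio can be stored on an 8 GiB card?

46 minutes

Uncompressed byte rate = 192,000 × 3 × 8 = 4,608,000 bytes/s.
After 1.5:1 compression, effective rate ≈ 3072000 bytes/s.
Capacity = 8 × 1,073,741,824 = 8,589,934,592 bytes.
8,589,934,592 / effective rate ≈ 2796.2 s → 46 minutes.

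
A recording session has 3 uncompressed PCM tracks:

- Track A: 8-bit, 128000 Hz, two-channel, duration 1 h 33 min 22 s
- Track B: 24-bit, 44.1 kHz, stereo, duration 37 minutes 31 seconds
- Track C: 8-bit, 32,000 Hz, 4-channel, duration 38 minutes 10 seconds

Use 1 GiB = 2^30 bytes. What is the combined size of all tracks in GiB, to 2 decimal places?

2.16 GiB

Track A: 1 h 33 min 22 s = 5,602 s; 128,000 × 5,602 × 1 × 2 = 1,434,112,000 bytes.
Track B: 37 minutes 31 seconds = 2,251 s; 44,100 × 2,251 × 3 × 2 = 595,614,600 bytes.
Track C: 38 minutes 10 seconds = 2,290 s; 32,000 × 2,290 × 1 × 4 = 293,120,000 bytes.
Total = 2,322,846,600 bytes = 2.16 GiB.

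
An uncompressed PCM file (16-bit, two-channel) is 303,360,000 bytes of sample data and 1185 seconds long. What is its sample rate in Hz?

64,000 Hz

Bytes = sample_rate × seconds × bytes_per_sample × channels.
sample_rate = 303,360,000 / (1,185 × 2 × 2) = 303,360,000 / 4,740 = 64,000 Hz.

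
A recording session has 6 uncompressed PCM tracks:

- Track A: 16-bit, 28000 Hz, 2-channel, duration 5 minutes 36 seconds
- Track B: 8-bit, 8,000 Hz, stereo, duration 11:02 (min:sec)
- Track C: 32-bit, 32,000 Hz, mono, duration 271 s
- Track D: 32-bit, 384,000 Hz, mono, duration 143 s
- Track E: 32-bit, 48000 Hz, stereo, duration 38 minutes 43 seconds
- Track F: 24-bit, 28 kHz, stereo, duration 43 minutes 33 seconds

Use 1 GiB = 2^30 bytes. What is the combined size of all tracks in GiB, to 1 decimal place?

Track A: 5 minutes 36 seconds = 336 s; 28,000 × 336 × 2 × 2 = 37,632,000 bytes.
Track B: 11:02 (min:sec) = 662 s; 8,000 × 662 × 1 × 2 = 10,592,000 bytes.
Track C: 32,000 × 271 × 4 × 1 = 34,688,000 bytes.
Track D: 384,000 × 143 × 4 × 1 = 219,648,000 bytes.
Track E: 38 minutes 43 seconds = 2,323 s; 48,000 × 2,323 × 4 × 2 = 892,032,000 bytes.
Track F: 43 minutes 33 seconds = 2,613 s; 28,000 × 2,613 × 3 × 2 = 438,984,000 bytes.
Total = 1,633,576,000 bytes = 1.5 GiB.

1.5 GiB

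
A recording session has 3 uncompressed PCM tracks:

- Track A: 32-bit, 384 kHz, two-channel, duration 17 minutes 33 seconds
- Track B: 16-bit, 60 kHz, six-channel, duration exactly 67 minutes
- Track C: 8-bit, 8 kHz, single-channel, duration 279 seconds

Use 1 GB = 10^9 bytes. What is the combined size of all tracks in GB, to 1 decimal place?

6.1 GB

Track A: 17 minutes 33 seconds = 1,053 s; 384,000 × 1,053 × 4 × 2 = 3,234,816,000 bytes.
Track B: exactly 67 minutes = 4,020 s; 60,000 × 4,020 × 2 × 6 = 2,894,400,000 bytes.
Track C: 8,000 × 279 × 1 × 1 = 2,232,000 bytes.
Total = 6,131,448,000 bytes = 6.1 GB.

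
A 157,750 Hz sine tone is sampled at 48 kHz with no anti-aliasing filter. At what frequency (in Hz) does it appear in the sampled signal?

13,750 Hz

Nyquist = 48,000/2 = 24,000 Hz; 157,750 Hz exceeds it.
Alias = |157,750 − 3×48,000| = |157,750 − 144,000| = 13,750 Hz.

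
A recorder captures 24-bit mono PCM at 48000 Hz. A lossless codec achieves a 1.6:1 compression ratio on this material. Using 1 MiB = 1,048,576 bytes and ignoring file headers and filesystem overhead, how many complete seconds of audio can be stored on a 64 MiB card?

Uncompressed byte rate = 48,000 × 3 × 1 = 144,000 bytes/s.
After 1.6:1 compression, effective rate ≈ 90000 bytes/s.
Capacity = 64 × 1,048,576 = 67,108,864 bytes.
67,108,864 / effective rate ≈ 745.65 s → 745 seconds.

745 seconds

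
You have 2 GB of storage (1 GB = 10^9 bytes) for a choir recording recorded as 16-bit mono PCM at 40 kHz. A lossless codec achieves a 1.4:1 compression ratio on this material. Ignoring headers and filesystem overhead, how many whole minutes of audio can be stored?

Uncompressed byte rate = 40,000 × 2 × 1 = 80,000 bytes/s.
After 1.4:1 compression, effective rate ≈ 57142.86 bytes/s.
Capacity = 2 × 1,000,000,000 = 2,000,000,000 bytes.
2,000,000,000 / effective rate ≈ 35000 s → 583 minutes.

583 minutes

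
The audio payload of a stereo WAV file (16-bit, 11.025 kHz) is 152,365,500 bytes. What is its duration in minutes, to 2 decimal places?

57.58 minutes

Byte rate = 11,025 × 2 × 2 = 44,100 bytes/s.
Duration = 152,365,500 / 44,100 = 3,455 s.
3,455 s / 60 = 57.58 minutes.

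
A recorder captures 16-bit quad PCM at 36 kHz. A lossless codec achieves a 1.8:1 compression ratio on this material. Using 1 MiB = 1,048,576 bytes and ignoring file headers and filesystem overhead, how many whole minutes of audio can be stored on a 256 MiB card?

27 minutes

Uncompressed byte rate = 36,000 × 2 × 4 = 288,000 bytes/s.
After 1.8:1 compression, effective rate ≈ 160000 bytes/s.
Capacity = 256 × 1,048,576 = 268,435,456 bytes.
268,435,456 / effective rate ≈ 1677.72 s → 27 minutes.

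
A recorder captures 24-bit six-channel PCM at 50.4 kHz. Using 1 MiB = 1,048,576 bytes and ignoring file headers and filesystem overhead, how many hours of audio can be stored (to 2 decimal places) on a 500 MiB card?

0.16 hours

Uncompressed byte rate = 50,400 × 3 × 6 = 907,200 bytes/s.
Capacity = 500 × 1,048,576 = 524,288,000 bytes.
524,288,000 / 907,200 ≈ 577.92 s → 0.16 hours.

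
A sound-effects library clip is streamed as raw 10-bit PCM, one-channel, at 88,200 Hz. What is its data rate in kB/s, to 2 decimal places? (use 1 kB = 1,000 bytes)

110.25 kB/s

Bit rate = 88,200 × 10 × 1 = 882,000 bits/s.
882,000 / 8 = 110,250 B/s = 110.25 kB/s.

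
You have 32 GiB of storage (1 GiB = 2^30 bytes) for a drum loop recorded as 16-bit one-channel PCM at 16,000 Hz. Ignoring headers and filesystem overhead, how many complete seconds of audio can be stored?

1,073,741 seconds

Uncompressed byte rate = 16,000 × 2 × 1 = 32,000 bytes/s.
Capacity = 32 × 1,073,741,824 = 34,359,738,368 bytes.
34,359,738,368 / 32,000 ≈ 1073741.82 s → 1,073,741 seconds.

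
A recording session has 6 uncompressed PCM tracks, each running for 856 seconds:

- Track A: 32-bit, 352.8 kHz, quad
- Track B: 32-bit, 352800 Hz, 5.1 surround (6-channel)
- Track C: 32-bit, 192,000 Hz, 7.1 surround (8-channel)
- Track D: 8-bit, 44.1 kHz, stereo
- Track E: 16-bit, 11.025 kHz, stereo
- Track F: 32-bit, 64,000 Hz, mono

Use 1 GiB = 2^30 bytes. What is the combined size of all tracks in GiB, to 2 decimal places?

16.46 GiB

Track A: 352,800 × 856 × 4 × 4 = 4,831,948,800 bytes.
Track B: 352,800 × 856 × 4 × 6 = 7,247,923,200 bytes.
Track C: 192,000 × 856 × 4 × 8 = 5,259,264,000 bytes.
Track D: 44,100 × 856 × 1 × 2 = 75,499,200 bytes.
Track E: 11,025 × 856 × 2 × 2 = 37,749,600 bytes.
Track F: 64,000 × 856 × 4 × 1 = 219,136,000 bytes.
Total = 17,671,520,800 bytes = 16.46 GiB.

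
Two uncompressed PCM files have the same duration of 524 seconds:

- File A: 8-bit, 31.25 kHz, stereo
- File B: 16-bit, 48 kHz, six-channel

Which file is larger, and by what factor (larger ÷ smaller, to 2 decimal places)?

File A: 31,250 × 1 × 2 = 62,500 bytes/s.
File B: 48,000 × 2 × 6 = 576,000 bytes/s.
File B is larger; ratio = 301,824,000 / 32,750,000 = 9.22.

File B, by a factor of 9.22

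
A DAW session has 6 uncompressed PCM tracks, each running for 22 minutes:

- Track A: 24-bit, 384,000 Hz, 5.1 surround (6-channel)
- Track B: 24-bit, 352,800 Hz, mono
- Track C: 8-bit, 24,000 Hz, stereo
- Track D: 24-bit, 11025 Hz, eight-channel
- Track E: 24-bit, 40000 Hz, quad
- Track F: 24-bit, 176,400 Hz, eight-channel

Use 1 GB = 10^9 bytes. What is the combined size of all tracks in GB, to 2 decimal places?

22 minutes = 1,320 s.
Track A: 384,000 × 1,320 × 3 × 6 = 9,123,840,000 bytes.
Track B: 352,800 × 1,320 × 3 × 1 = 1,397,088,000 bytes.
Track C: 24,000 × 1,320 × 1 × 2 = 63,360,000 bytes.
Track D: 11,025 × 1,320 × 3 × 8 = 349,272,000 bytes.
Track E: 40,000 × 1,320 × 3 × 4 = 633,600,000 bytes.
Track F: 176,400 × 1,320 × 3 × 8 = 5,588,352,000 bytes.
Total = 17,155,512,000 bytes = 17.16 GB.

17.16 GB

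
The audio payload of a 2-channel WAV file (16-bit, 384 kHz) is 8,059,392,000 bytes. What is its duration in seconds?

5,247 seconds

Byte rate = 384,000 × 2 × 2 = 1,536,000 bytes/s.
Duration = 8,059,392,000 / 1,536,000 = 5,247 s.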